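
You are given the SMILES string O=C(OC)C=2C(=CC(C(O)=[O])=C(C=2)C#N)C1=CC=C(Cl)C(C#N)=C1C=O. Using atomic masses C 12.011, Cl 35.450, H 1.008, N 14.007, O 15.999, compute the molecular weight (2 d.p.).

368.73 g/mol

First, the molecular formula is C18H9ClN2O5 (counting implicit H from valence).
  C: 18 × 12.011 = 216.198
  Cl: 1 × 35.450 = 35.450
  H: 9 × 1.008 = 9.072
  N: 2 × 14.007 = 28.014
  O: 5 × 15.999 = 79.995
Sum: 18×12.011 + 1×35.450 + 9×1.008 + 2×14.007 + 5×15.999 = 368.729 → 368.73 g/mol.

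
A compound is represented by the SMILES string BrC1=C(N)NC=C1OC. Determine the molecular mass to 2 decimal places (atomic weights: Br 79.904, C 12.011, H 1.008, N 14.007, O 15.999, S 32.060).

191.03 g/mol

First, the molecular formula is C5H7BrN2O (counting implicit H from valence).
  Br: 1 × 79.904 = 79.904
  C: 5 × 12.011 = 60.055
  H: 7 × 1.008 = 7.056
  N: 2 × 14.007 = 28.014
  O: 1 × 15.999 = 15.999
Sum: 1×79.904 + 5×12.011 + 7×1.008 + 2×14.007 + 1×15.999 = 191.028 → 191.03 g/mol.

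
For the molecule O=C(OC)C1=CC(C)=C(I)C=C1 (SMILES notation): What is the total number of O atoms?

Scan the SMILES for O atoms (remember two-letter symbols like Cl and Br are single atoms).
Oxygen count: 2.

2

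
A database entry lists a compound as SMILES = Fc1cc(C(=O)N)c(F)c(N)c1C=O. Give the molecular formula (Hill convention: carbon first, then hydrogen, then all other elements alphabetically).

Walk through each heavy atom and fill implicit hydrogens from standard valence (C 4, N 3, O 2, S 2, halogen 1); for lowercase aromatic atoms, an aromatic c carries 1 H when it has two neighbours and 0 H with three, and aromatic n carries 0 H:
  atom 1: F (halogen, monovalent) → 0 H
  atom 2: aromatic c, 3 neighbours → 0 H
  atom 3: aromatic c, 2 neighbours → 1 H
  atom 4: aromatic c, 3 neighbours → 0 H
  atom 5: C, bond orders sum to 4 (valence 4) → 0 H
  atom 6: O, bond orders sum to 2 (valence 2) → 0 H
  atom 7: N, bond orders sum to 1 (valence 3) → 2 H
  atom 8: aromatic c, 3 neighbours → 0 H
  atom 9: F (halogen, monovalent) → 0 H
  atom 10: aromatic c, 3 neighbours → 0 H
  atom 11: N, bond orders sum to 1 (valence 3) → 2 H
  atom 12: aromatic c, 3 neighbours → 0 H
  atom 13: C, bond orders sum to 3 (valence 4) → 1 H
  atom 14: O, bond orders sum to 2 (valence 2) → 0 H
Totals → C:8, H:6, F:2, N:2, O:2.
In Hill order: C8H6F2N2O2.

C8H6F2N2O2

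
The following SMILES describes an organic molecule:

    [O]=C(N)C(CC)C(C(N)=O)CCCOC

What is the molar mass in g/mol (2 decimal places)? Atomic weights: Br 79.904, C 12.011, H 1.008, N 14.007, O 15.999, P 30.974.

First, the molecular formula is C10H20N2O3 (counting implicit H from valence).
  C: 10 × 12.011 = 120.110
  H: 20 × 1.008 = 20.160
  N: 2 × 14.007 = 28.014
  O: 3 × 15.999 = 47.997
Sum: 10×12.011 + 20×1.008 + 2×14.007 + 3×15.999 = 216.281 → 216.28 g/mol.

216.28 g/mol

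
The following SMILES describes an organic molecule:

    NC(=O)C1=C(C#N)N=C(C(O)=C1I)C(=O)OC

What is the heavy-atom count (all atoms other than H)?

17

Every atom symbol written in the SMILES (organic subset) is one heavy atom; implicit H are not written.
Heavy atoms by element → C:9, I:1, N:3, O:4.
Total: 17.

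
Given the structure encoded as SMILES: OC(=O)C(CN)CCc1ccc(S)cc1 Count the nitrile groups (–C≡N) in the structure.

0

Scan the SMILES for the nitrile motif — none present.
Groups that are present: 1 carboxylic acid, 1 primary amine, 1 thiol.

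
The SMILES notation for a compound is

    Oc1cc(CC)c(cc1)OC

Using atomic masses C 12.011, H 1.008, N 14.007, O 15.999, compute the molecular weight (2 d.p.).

152.19 g/mol

First, the molecular formula is C9H12O2 (counting implicit H from valence).
  C: 9 × 12.011 = 108.099
  H: 12 × 1.008 = 12.096
  O: 2 × 15.999 = 31.998
Sum: 9×12.011 + 12×1.008 + 2×15.999 = 152.193 → 152.19 g/mol.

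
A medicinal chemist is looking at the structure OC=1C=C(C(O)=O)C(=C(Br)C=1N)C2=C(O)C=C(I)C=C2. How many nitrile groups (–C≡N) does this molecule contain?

Scan the SMILES for the nitrile motif — none present.
Groups that are present: 1 carboxylic acid, 2 hydroxyl, 1 primary amine.

0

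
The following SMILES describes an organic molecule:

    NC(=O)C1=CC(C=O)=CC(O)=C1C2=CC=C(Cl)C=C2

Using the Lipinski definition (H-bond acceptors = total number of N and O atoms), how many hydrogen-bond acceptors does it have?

N atoms: 1; O atoms: 3.
Lipinski HBA = 1 + 3 = 4.

4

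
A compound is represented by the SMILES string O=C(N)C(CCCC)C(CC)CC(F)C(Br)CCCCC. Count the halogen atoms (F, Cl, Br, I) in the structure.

Halogen atoms appear at heavy-atom positions 14, 16 (1×Br, 1×F).
Other groups present: 1 amide.
Halogen count: 2.

2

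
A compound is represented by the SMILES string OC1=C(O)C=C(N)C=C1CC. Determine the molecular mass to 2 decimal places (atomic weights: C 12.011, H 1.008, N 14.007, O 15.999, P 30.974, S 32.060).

153.18 g/mol

First, the molecular formula is C8H11NO2 (counting implicit H from valence).
  C: 8 × 12.011 = 96.088
  H: 11 × 1.008 = 11.088
  N: 1 × 14.007 = 14.007
  O: 2 × 15.999 = 31.998
Sum: 8×12.011 + 11×1.008 + 1×14.007 + 2×15.999 = 153.181 → 153.18 g/mol.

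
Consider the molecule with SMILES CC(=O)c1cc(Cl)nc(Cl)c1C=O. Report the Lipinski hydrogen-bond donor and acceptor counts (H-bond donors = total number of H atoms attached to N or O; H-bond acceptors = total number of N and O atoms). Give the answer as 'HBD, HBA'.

Donors: find every N or O and count the H atoms it carries.
  atom 3 (O): bond orders sum to 2 → 0 H
  atom 8 (N): bond orders sum to 3 → 0 H
  atom 13 (O): bond orders sum to 2 → 0 H
Lipinski HBD = 0.
Acceptors: N atoms = 1, O atoms = 2 → HBA = 3.

0, 3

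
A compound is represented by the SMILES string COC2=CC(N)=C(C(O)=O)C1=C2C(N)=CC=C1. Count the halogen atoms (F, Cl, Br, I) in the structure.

Scan the SMILES for the halogen motif — none present.
Groups that are present: 1 carboxylic acid, 1 ether, 2 primary amine.

0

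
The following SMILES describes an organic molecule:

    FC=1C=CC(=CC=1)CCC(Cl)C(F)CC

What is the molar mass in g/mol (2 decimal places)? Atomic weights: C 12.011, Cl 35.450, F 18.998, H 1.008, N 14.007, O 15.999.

232.70 g/mol

First, the molecular formula is C12H15ClF2 (counting implicit H from valence).
  C: 12 × 12.011 = 144.132
  Cl: 1 × 35.450 = 35.450
  F: 2 × 18.998 = 37.996
  H: 15 × 1.008 = 15.120
Sum: 12×12.011 + 1×35.450 + 2×18.998 + 15×1.008 = 232.698 → 232.70 g/mol.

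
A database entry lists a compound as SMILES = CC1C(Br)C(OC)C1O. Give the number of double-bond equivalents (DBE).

Degree of unsaturation = (number of rings) + (number of π bonds).
Ring closures in the SMILES: 1.
π bonds: none → 0 DoU from unsaturation.
Total DoU = 1 + 0 = 1.

1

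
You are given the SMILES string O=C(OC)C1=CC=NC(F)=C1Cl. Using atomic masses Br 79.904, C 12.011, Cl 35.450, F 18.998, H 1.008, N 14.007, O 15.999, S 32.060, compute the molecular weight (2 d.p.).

189.57 g/mol

First, the molecular formula is C7H5ClFNO2 (counting implicit H from valence).
  C: 7 × 12.011 = 84.077
  Cl: 1 × 35.450 = 35.450
  F: 1 × 18.998 = 18.998
  H: 5 × 1.008 = 5.040
  N: 1 × 14.007 = 14.007
  O: 2 × 15.999 = 31.998
Sum: 7×12.011 + 1×35.450 + 1×18.998 + 5×1.008 + 1×14.007 + 2×15.999 = 189.570 → 189.57 g/mol.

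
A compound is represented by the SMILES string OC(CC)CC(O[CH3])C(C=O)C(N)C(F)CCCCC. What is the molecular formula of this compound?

Walk through each heavy atom and fill implicit hydrogens from standard valence (C 4, N 3, O 2, S 2, halogen 1):
  atom 1: O, bond orders sum to 1 (valence 2) → 1 H
  atom 2: C, bond orders sum to 3 (valence 4) → 1 H
  atom 3: C, bond orders sum to 2 (valence 4) → 2 H
  atom 4: C, bond orders sum to 1 (valence 4) → 3 H
  atom 5: C, bond orders sum to 2 (valence 4) → 2 H
  atom 6: C, bond orders sum to 3 (valence 4) → 1 H
  atom 7: O, bond orders sum to 2 (valence 2) → 0 H
  atom 8: C with explicit H count 3
  atom 9: C, bond orders sum to 3 (valence 4) → 1 H
  atom 10: C, bond orders sum to 3 (valence 4) → 1 H
  atom 11: O, bond orders sum to 2 (valence 2) → 0 H
  atom 12: C, bond orders sum to 3 (valence 4) → 1 H
  atom 13: N, bond orders sum to 1 (valence 3) → 2 H
  atom 14: C, bond orders sum to 3 (valence 4) → 1 H
  atom 15: F (halogen, monovalent) → 0 H
  atom 16: C, bond orders sum to 2 (valence 4) → 2 H
  atom 17: C, bond orders sum to 2 (valence 4) → 2 H
  atom 18: C, bond orders sum to 2 (valence 4) → 2 H
  atom 19: C, bond orders sum to 2 (valence 4) → 2 H
  atom 20: C, bond orders sum to 1 (valence 4) → 3 H
Totals → C:15, H:30, F:1, N:1, O:3.
In Hill order: C15H30FNO3.

C15H30FNO3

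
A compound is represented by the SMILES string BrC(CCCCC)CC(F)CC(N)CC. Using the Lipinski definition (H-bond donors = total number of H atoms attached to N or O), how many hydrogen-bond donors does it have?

2

Donors: find every N or O and count the H atoms it carries.
  atom 13 (N): bond orders sum to 1 → 2 H
Lipinski HBD = 2.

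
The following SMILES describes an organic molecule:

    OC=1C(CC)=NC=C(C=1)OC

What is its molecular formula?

Walk through each heavy atom and fill implicit hydrogens from standard valence (C 4, N 3, O 2, S 2, halogen 1):
  atom 1: O, bond orders sum to 1 (valence 2) → 1 H
  atom 2: C, bond orders sum to 4 (valence 4) → 0 H
  atom 3: C, bond orders sum to 4 (valence 4) → 0 H
  atom 4: C, bond orders sum to 2 (valence 4) → 2 H
  atom 5: C, bond orders sum to 1 (valence 4) → 3 H
  atom 6: N, bond orders sum to 3 (valence 3) → 0 H
  atom 7: C, bond orders sum to 3 (valence 4) → 1 H
  atom 8: C, bond orders sum to 4 (valence 4) → 0 H
  atom 9: C, bond orders sum to 3 (valence 4) → 1 H
  atom 10: O, bond orders sum to 2 (valence 2) → 0 H
  atom 11: C, bond orders sum to 1 (valence 4) → 3 H
Totals → C:8, H:11, N:1, O:2.

C8H11NO2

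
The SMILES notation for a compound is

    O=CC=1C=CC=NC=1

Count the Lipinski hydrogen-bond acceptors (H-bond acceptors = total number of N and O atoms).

2

N atoms: 1; O atoms: 1.
Lipinski HBA = 1 + 1 = 2.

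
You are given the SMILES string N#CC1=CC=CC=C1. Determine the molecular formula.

Walk through each heavy atom and fill implicit hydrogens from standard valence (C 4, N 3, O 2, S 2, halogen 1):
  atom 1: N, bond orders sum to 3 (valence 3) → 0 H
  atom 2: C, bond orders sum to 4 (valence 4) → 0 H
  atom 3: C, bond orders sum to 4 (valence 4) → 0 H
  atom 4: C, bond orders sum to 3 (valence 4) → 1 H
  atom 5: C, bond orders sum to 3 (valence 4) → 1 H
  atom 6: C, bond orders sum to 3 (valence 4) → 1 H
  atom 7: C, bond orders sum to 3 (valence 4) → 1 H
  atom 8: C, bond orders sum to 3 (valence 4) → 1 H
Totals → C:7, H:5, N:1.

C7H5N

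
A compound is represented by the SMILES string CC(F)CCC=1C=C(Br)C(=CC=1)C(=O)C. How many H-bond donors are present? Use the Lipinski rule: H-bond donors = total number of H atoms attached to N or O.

Donors: find every N or O and count the H atoms it carries.
  atom 14 (O): bond orders sum to 2 → 0 H
Lipinski HBD = 0.

0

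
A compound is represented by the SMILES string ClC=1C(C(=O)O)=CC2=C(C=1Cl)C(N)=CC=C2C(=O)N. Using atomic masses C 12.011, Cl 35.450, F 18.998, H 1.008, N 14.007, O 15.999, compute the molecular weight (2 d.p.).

First, the molecular formula is C12H8Cl2N2O3 (counting implicit H from valence).
  C: 12 × 12.011 = 144.132
  Cl: 2 × 35.450 = 70.900
  H: 8 × 1.008 = 8.064
  N: 2 × 14.007 = 28.014
  O: 3 × 15.999 = 47.997
Sum: 12×12.011 + 2×35.450 + 8×1.008 + 2×14.007 + 3×15.999 = 299.107 → 299.11 g/mol.

299.11 g/mol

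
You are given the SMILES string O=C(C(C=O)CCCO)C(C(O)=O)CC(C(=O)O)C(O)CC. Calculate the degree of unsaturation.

4

Degree of unsaturation = (number of rings) + (number of π bonds).
Ring closures in the SMILES: 0.
π bonds: 4 double bonds (each 1 DoU) → 4 DoU from unsaturation.
Total DoU = 0 + 4 = 4.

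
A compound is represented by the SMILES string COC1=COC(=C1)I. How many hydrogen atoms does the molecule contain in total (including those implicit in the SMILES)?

Walk through each heavy atom and fill implicit hydrogens from standard valence (C 4, N 3, O 2, S 2, halogen 1):
  atom 1: C, bond orders sum to 1 (valence 4) → 3 H
  atom 2: O, bond orders sum to 2 (valence 2) → 0 H
  atom 3: C, bond orders sum to 4 (valence 4) → 0 H
  atom 4: C, bond orders sum to 3 (valence 4) → 1 H
  atom 5: O, bond orders sum to 2 (valence 2) → 0 H
  atom 6: C, bond orders sum to 4 (valence 4) → 0 H
  atom 7: C, bond orders sum to 3 (valence 4) → 1 H
  atom 8: I (halogen, monovalent) → 0 H
Total hydrogens: 5.

5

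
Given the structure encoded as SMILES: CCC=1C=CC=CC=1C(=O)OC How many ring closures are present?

In SMILES, each pair of matching ring-closure digits denotes one ring-closing bond; the number of such bonds equals the number of independent rings.
Ring-closure bonds here: 1.

1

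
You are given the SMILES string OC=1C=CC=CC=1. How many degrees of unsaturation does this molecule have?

Degree of unsaturation = (number of rings) + (number of π bonds).
Ring closures in the SMILES: 1.
π bonds: 3 double bonds (each 1 DoU) → 3 DoU from unsaturation.
Total DoU = 1 + 3 = 4.

4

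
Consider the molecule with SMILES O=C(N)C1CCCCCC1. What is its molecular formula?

C8H15NO

Walk through each heavy atom and fill implicit hydrogens from standard valence (C 4, N 3, O 2, S 2, halogen 1):
  atom 1: O, bond orders sum to 2 (valence 2) → 0 H
  atom 2: C, bond orders sum to 4 (valence 4) → 0 H
  atom 3: N, bond orders sum to 1 (valence 3) → 2 H
  atom 4: C, bond orders sum to 3 (valence 4) → 1 H
  atom 5: C, bond orders sum to 2 (valence 4) → 2 H
  atom 6: C, bond orders sum to 2 (valence 4) → 2 H
  atom 7: C, bond orders sum to 2 (valence 4) → 2 H
  atom 8: C, bond orders sum to 2 (valence 4) → 2 H
  atom 9: C, bond orders sum to 2 (valence 4) → 2 H
  atom 10: C, bond orders sum to 2 (valence 4) → 2 H
Totals → C:8, H:15, N:1, O:1.
In Hill order: C8H15NO.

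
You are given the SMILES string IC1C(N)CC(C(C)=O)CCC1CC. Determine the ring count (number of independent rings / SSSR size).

In SMILES, each pair of matching ring-closure digits denotes one ring-closing bond; the number of such bonds equals the number of independent rings.
Ring-closure bonds here: 1.

1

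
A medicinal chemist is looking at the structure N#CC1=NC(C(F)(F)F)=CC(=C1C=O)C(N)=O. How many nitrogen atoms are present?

Scan the SMILES for N atoms (remember two-letter symbols like Cl and Br are single atoms).
Nitrogen count: 3.

3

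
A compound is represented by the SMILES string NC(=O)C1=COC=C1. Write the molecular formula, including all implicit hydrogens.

Walk through each heavy atom and fill implicit hydrogens from standard valence (C 4, N 3, O 2, S 2, halogen 1):
  atom 1: N, bond orders sum to 1 (valence 3) → 2 H
  atom 2: C, bond orders sum to 4 (valence 4) → 0 H
  atom 3: O, bond orders sum to 2 (valence 2) → 0 H
  atom 4: C, bond orders sum to 4 (valence 4) → 0 H
  atom 5: C, bond orders sum to 3 (valence 4) → 1 H
  atom 6: O, bond orders sum to 2 (valence 2) → 0 H
  atom 7: C, bond orders sum to 3 (valence 4) → 1 H
  atom 8: C, bond orders sum to 3 (valence 4) → 1 H
Totals → C:5, H:5, N:1, O:2.
In Hill order: C5H5NO2.

C5H5NO2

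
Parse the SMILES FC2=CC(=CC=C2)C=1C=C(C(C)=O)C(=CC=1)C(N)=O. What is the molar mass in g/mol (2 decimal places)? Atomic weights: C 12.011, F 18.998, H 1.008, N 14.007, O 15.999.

First, the molecular formula is C15H12FNO2 (counting implicit H from valence).
  C: 15 × 12.011 = 180.165
  F: 1 × 18.998 = 18.998
  H: 12 × 1.008 = 12.096
  N: 1 × 14.007 = 14.007
  O: 2 × 15.999 = 31.998
Sum: 15×12.011 + 1×18.998 + 12×1.008 + 1×14.007 + 2×15.999 = 257.264 → 257.26 g/mol.

257.26 g/mol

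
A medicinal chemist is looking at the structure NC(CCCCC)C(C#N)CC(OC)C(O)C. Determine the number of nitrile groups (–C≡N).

The nitrile motif appears at heavy-atom position 9 in the SMILES.
Other groups present: 1 ether, 1 hydroxyl, 1 primary amine.
Nitrile count: 1.

1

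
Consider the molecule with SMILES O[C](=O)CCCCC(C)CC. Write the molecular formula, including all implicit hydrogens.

Walk through each heavy atom and fill implicit hydrogens from standard valence (C 4, N 3, O 2, S 2, halogen 1):
  atom 1: O, bond orders sum to 1 (valence 2) → 1 H
  atom 2: C with explicit H count 0
  atom 3: O, bond orders sum to 2 (valence 2) → 0 H
  atom 4: C, bond orders sum to 2 (valence 4) → 2 H
  atom 5: C, bond orders sum to 2 (valence 4) → 2 H
  atom 6: C, bond orders sum to 2 (valence 4) → 2 H
  atom 7: C, bond orders sum to 2 (valence 4) → 2 H
  atom 8: C, bond orders sum to 3 (valence 4) → 1 H
  atom 9: C, bond orders sum to 1 (valence 4) → 3 H
  atom 10: C, bond orders sum to 2 (valence 4) → 2 H
  atom 11: C, bond orders sum to 1 (valence 4) → 3 H
Totals → C:9, H:18, O:2.
In Hill order: C9H18O2.

C9H18O2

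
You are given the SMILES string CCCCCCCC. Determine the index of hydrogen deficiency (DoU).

0

Degree of unsaturation = (number of rings) + (number of π bonds).
Ring closures in the SMILES: 0.
π bonds: none → 0 DoU from unsaturation.
Total DoU = 0 + 0 = 0.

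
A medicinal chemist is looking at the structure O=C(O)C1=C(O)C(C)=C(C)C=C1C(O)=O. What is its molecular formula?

Walk through each heavy atom and fill implicit hydrogens from standard valence (C 4, N 3, O 2, S 2, halogen 1):
  atom 1: O, bond orders sum to 2 (valence 2) → 0 H
  atom 2: C, bond orders sum to 4 (valence 4) → 0 H
  atom 3: O, bond orders sum to 1 (valence 2) → 1 H
  atom 4: C, bond orders sum to 4 (valence 4) → 0 H
  atom 5: C, bond orders sum to 4 (valence 4) → 0 H
  atom 6: O, bond orders sum to 1 (valence 2) → 1 H
  atom 7: C, bond orders sum to 4 (valence 4) → 0 H
  atom 8: C, bond orders sum to 1 (valence 4) → 3 H
  atom 9: C, bond orders sum to 4 (valence 4) → 0 H
  atom 10: C, bond orders sum to 1 (valence 4) → 3 H
  atom 11: C, bond orders sum to 3 (valence 4) → 1 H
  atom 12: C, bond orders sum to 4 (valence 4) → 0 H
  atom 13: C, bond orders sum to 4 (valence 4) → 0 H
  atom 14: O, bond orders sum to 1 (valence 2) → 1 H
  atom 15: O, bond orders sum to 2 (valence 2) → 0 H
Totals → C:10, H:10, O:5.
In Hill order: C10H10O5.

C10H10O5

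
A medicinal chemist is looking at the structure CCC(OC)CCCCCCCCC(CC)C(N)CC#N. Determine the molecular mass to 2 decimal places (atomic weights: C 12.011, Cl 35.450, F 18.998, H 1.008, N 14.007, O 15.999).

First, the molecular formula is C18H36N2O (counting implicit H from valence).
  C: 18 × 12.011 = 216.198
  H: 36 × 1.008 = 36.288
  N: 2 × 14.007 = 28.014
  O: 1 × 15.999 = 15.999
Sum: 18×12.011 + 36×1.008 + 2×14.007 + 1×15.999 = 296.499 → 296.50 g/mol.

296.50 g/mol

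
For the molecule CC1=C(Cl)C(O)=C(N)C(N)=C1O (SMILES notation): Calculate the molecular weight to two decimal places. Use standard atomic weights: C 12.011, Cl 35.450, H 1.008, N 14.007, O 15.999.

188.61 g/mol

First, the molecular formula is C7H9ClN2O2 (counting implicit H from valence).
  C: 7 × 12.011 = 84.077
  Cl: 1 × 35.450 = 35.450
  H: 9 × 1.008 = 9.072
  N: 2 × 14.007 = 28.014
  O: 2 × 15.999 = 31.998
Sum: 7×12.011 + 1×35.450 + 9×1.008 + 2×14.007 + 2×15.999 = 188.611 → 188.61 g/mol.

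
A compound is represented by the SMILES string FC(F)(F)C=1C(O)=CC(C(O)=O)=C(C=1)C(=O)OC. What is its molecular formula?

Walk through each heavy atom and fill implicit hydrogens from standard valence (C 4, N 3, O 2, S 2, halogen 1):
  atom 1: F (halogen, monovalent) → 0 H
  atom 2: C, bond orders sum to 4 (valence 4) → 0 H
  atom 3: F (halogen, monovalent) → 0 H
  atom 4: F (halogen, monovalent) → 0 H
  atom 5: C, bond orders sum to 4 (valence 4) → 0 H
  atom 6: C, bond orders sum to 4 (valence 4) → 0 H
  atom 7: O, bond orders sum to 1 (valence 2) → 1 H
  atom 8: C, bond orders sum to 3 (valence 4) → 1 H
  atom 9: C, bond orders sum to 4 (valence 4) → 0 H
  atom 10: C, bond orders sum to 4 (valence 4) → 0 H
  atom 11: O, bond orders sum to 1 (valence 2) → 1 H
  atom 12: O, bond orders sum to 2 (valence 2) → 0 H
  atom 13: C, bond orders sum to 4 (valence 4) → 0 H
  atom 14: C, bond orders sum to 3 (valence 4) → 1 H
  atom 15: C, bond orders sum to 4 (valence 4) → 0 H
  atom 16: O, bond orders sum to 2 (valence 2) → 0 H
  atom 17: O, bond orders sum to 2 (valence 2) → 0 H
  atom 18: C, bond orders sum to 1 (valence 4) → 3 H
Totals → C:10, H:7, F:3, O:5.
In Hill order: C10H7F3O5.

C10H7F3O5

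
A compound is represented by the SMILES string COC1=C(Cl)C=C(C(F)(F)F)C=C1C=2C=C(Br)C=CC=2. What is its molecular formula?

Walk through each heavy atom and fill implicit hydrogens from standard valence (C 4, N 3, O 2, S 2, halogen 1):
  atom 1: C, bond orders sum to 1 (valence 4) → 3 H
  atom 2: O, bond orders sum to 2 (valence 2) → 0 H
  atom 3: C, bond orders sum to 4 (valence 4) → 0 H
  atom 4: C, bond orders sum to 4 (valence 4) → 0 H
  atom 5: Cl (halogen, monovalent) → 0 H
  atom 6: C, bond orders sum to 3 (valence 4) → 1 H
  atom 7: C, bond orders sum to 4 (valence 4) → 0 H
  atom 8: C, bond orders sum to 4 (valence 4) → 0 H
  atom 9: F (halogen, monovalent) → 0 H
  atom 10: F (halogen, monovalent) → 0 H
  atom 11: F (halogen, monovalent) → 0 H
  atom 12: C, bond orders sum to 3 (valence 4) → 1 H
  atom 13: C, bond orders sum to 4 (valence 4) → 0 H
  atom 14: C, bond orders sum to 4 (valence 4) → 0 H
  atom 15: C, bond orders sum to 3 (valence 4) → 1 H
  atom 16: C, bond orders sum to 4 (valence 4) → 0 H
  atom 17: Br (halogen, monovalent) → 0 H
  atom 18: C, bond orders sum to 3 (valence 4) → 1 H
  atom 19: C, bond orders sum to 3 (valence 4) → 1 H
  atom 20: C, bond orders sum to 3 (valence 4) → 1 H
Totals → C:14, H:9, Br:1, Cl:1, F:3, O:1.
In Hill order: C14H9BrClF3O.

C14H9BrClF3O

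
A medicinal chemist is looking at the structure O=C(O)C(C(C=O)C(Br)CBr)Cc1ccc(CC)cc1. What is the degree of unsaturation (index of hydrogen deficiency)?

Molecular formula: C15H18Br2O3.
DoU = (2C + 2 + N − H − X) / 2, where X is the halogen count and O/S are ignored.
    = (2·15 + 2 + 0 − 18 − 2) / 2 = 12 / 2 = 6.

6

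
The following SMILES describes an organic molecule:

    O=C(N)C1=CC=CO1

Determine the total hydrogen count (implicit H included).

5

Walk through each heavy atom and fill implicit hydrogens from standard valence (C 4, N 3, O 2, S 2, halogen 1):
  atom 1: O, bond orders sum to 2 (valence 2) → 0 H
  atom 2: C, bond orders sum to 4 (valence 4) → 0 H
  atom 3: N, bond orders sum to 1 (valence 3) → 2 H
  atom 4: C, bond orders sum to 4 (valence 4) → 0 H
  atom 5: C, bond orders sum to 3 (valence 4) → 1 H
  atom 6: C, bond orders sum to 3 (valence 4) → 1 H
  atom 7: C, bond orders sum to 3 (valence 4) → 1 H
  atom 8: O, bond orders sum to 2 (valence 2) → 0 H
Total hydrogens: 5.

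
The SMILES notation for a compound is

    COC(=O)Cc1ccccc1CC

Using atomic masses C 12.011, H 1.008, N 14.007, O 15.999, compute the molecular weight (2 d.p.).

First, the molecular formula is C11H14O2 (counting implicit H from valence).
  C: 11 × 12.011 = 132.121
  H: 14 × 1.008 = 14.112
  O: 2 × 15.999 = 31.998
Sum: 11×12.011 + 14×1.008 + 2×15.999 = 178.231 → 178.23 g/mol.

178.23 g/mol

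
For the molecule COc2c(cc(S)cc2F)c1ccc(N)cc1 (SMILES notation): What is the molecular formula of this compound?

Walk through each heavy atom and fill implicit hydrogens from standard valence (C 4, N 3, O 2, S 2, halogen 1); for lowercase aromatic atoms, an aromatic c carries 1 H when it has two neighbours and 0 H with three, and aromatic n carries 0 H:
  atom 1: C, bond orders sum to 1 (valence 4) → 3 H
  atom 2: O, bond orders sum to 2 (valence 2) → 0 H
  atom 3: aromatic c, 3 neighbours → 0 H
  atom 4: aromatic c, 3 neighbours → 0 H
  atom 5: aromatic c, 2 neighbours → 1 H
  atom 6: aromatic c, 3 neighbours → 0 H
  atom 7: S, bond orders sum to 1 (valence 2) → 1 H
  atom 8: aromatic c, 2 neighbours → 1 H
  atom 9: aromatic c, 3 neighbours → 0 H
  atom 10: F (halogen, monovalent) → 0 H
  atom 11: aromatic c, 3 neighbours → 0 H
  atom 12: aromatic c, 2 neighbours → 1 H
  atom 13: aromatic c, 2 neighbours → 1 H
  atom 14: aromatic c, 3 neighbours → 0 H
  atom 15: N, bond orders sum to 1 (valence 3) → 2 H
  atom 16: aromatic c, 2 neighbours → 1 H
  atom 17: aromatic c, 2 neighbours → 1 H
Totals → C:13, H:12, F:1, N:1, O:1, S:1.

C13H12FNOS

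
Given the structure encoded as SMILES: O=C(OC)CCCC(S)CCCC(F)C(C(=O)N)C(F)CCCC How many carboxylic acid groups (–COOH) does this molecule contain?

0

Scan the SMILES for the carboxylic acid motif — none present.
Groups that are present: 1 amide, 1 ester, 1 thiol.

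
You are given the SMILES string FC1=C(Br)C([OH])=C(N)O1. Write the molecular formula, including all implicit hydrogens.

Walk through each heavy atom and fill implicit hydrogens from standard valence (C 4, N 3, O 2, S 2, halogen 1):
  atom 1: F (halogen, monovalent) → 0 H
  atom 2: C, bond orders sum to 4 (valence 4) → 0 H
  atom 3: C, bond orders sum to 4 (valence 4) → 0 H
  atom 4: Br (halogen, monovalent) → 0 H
  atom 5: C, bond orders sum to 4 (valence 4) → 0 H
  atom 6: O with explicit H count 1
  atom 7: C, bond orders sum to 4 (valence 4) → 0 H
  atom 8: N, bond orders sum to 1 (valence 3) → 2 H
  atom 9: O, bond orders sum to 2 (valence 2) → 0 H
Totals → C:4, H:3, Br:1, F:1, N:1, O:2.
In Hill order: C4H3BrFNO2.

C4H3BrFNO2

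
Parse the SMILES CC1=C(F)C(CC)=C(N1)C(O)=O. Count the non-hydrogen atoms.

12

Every atom symbol written in the SMILES (organic subset) is one heavy atom; implicit H are not written.
Heavy atoms by element → C:8, F:1, N:1, O:2.
Total: 12.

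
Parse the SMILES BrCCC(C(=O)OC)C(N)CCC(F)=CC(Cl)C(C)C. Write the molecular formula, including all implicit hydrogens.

C14H24BrClFNO2

Walk through each heavy atom and fill implicit hydrogens from standard valence (C 4, N 3, O 2, S 2, halogen 1):
  atom 1: Br (halogen, monovalent) → 0 H
  atom 2: C, bond orders sum to 2 (valence 4) → 2 H
  atom 3: C, bond orders sum to 2 (valence 4) → 2 H
  atom 4: C, bond orders sum to 3 (valence 4) → 1 H
  atom 5: C, bond orders sum to 4 (valence 4) → 0 H
  atom 6: O, bond orders sum to 2 (valence 2) → 0 H
  atom 7: O, bond orders sum to 2 (valence 2) → 0 H
  atom 8: C, bond orders sum to 1 (valence 4) → 3 H
  atom 9: C, bond orders sum to 3 (valence 4) → 1 H
  atom 10: N, bond orders sum to 1 (valence 3) → 2 H
  atom 11: C, bond orders sum to 2 (valence 4) → 2 H
  atom 12: C, bond orders sum to 2 (valence 4) → 2 H
  atom 13: C, bond orders sum to 4 (valence 4) → 0 H
  atom 14: F (halogen, monovalent) → 0 H
  atom 15: C, bond orders sum to 3 (valence 4) → 1 H
  atom 16: C, bond orders sum to 3 (valence 4) → 1 H
  atom 17: Cl (halogen, monovalent) → 0 H
  atom 18: C, bond orders sum to 3 (valence 4) → 1 H
  atom 19: C, bond orders sum to 1 (valence 4) → 3 H
  atom 20: C, bond orders sum to 1 (valence 4) → 3 H
Totals → C:14, H:24, Br:1, Cl:1, F:1, N:1, O:2.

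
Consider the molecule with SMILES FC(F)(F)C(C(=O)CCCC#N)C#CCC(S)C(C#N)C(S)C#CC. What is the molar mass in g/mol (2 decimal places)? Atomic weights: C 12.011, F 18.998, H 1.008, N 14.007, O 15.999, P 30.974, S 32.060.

386.45 g/mol

First, the molecular formula is C17H17F3N2OS2 (counting implicit H from valence).
  C: 17 × 12.011 = 204.187
  F: 3 × 18.998 = 56.994
  H: 17 × 1.008 = 17.136
  N: 2 × 14.007 = 28.014
  O: 1 × 15.999 = 15.999
  S: 2 × 32.060 = 64.120
Sum: 17×12.011 + 3×18.998 + 17×1.008 + 2×14.007 + 1×15.999 + 2×32.060 = 386.450 → 386.45 g/mol.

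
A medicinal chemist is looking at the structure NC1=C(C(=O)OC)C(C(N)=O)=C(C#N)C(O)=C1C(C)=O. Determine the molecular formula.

Walk through each heavy atom and fill implicit hydrogens from standard valence (C 4, N 3, O 2, S 2, halogen 1):
  atom 1: N, bond orders sum to 1 (valence 3) → 2 H
  atom 2: C, bond orders sum to 4 (valence 4) → 0 H
  atom 3: C, bond orders sum to 4 (valence 4) → 0 H
  atom 4: C, bond orders sum to 4 (valence 4) → 0 H
  atom 5: O, bond orders sum to 2 (valence 2) → 0 H
  atom 6: O, bond orders sum to 2 (valence 2) → 0 H
  atom 7: C, bond orders sum to 1 (valence 4) → 3 H
  atom 8: C, bond orders sum to 4 (valence 4) → 0 H
  atom 9: C, bond orders sum to 4 (valence 4) → 0 H
  atom 10: N, bond orders sum to 1 (valence 3) → 2 H
  atom 11: O, bond orders sum to 2 (valence 2) → 0 H
  atom 12: C, bond orders sum to 4 (valence 4) → 0 H
  atom 13: C, bond orders sum to 4 (valence 4) → 0 H
  atom 14: N, bond orders sum to 3 (valence 3) → 0 H
  atom 15: C, bond orders sum to 4 (valence 4) → 0 H
  atom 16: O, bond orders sum to 1 (valence 2) → 1 H
  atom 17: C, bond orders sum to 4 (valence 4) → 0 H
  atom 18: C, bond orders sum to 4 (valence 4) → 0 H
  atom 19: C, bond orders sum to 1 (valence 4) → 3 H
  atom 20: O, bond orders sum to 2 (valence 2) → 0 H
Totals → C:12, H:11, N:3, O:5.

C12H11N3O5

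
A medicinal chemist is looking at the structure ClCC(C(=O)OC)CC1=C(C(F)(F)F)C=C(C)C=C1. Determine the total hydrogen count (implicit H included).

Walk through each heavy atom and fill implicit hydrogens from standard valence (C 4, N 3, O 2, S 2, halogen 1):
  atom 1: Cl (halogen, monovalent) → 0 H
  atom 2: C, bond orders sum to 2 (valence 4) → 2 H
  atom 3: C, bond orders sum to 3 (valence 4) → 1 H
  atom 4: C, bond orders sum to 4 (valence 4) → 0 H
  atom 5: O, bond orders sum to 2 (valence 2) → 0 H
  atom 6: O, bond orders sum to 2 (valence 2) → 0 H
  atom 7: C, bond orders sum to 1 (valence 4) → 3 H
  atom 8: C, bond orders sum to 2 (valence 4) → 2 H
  atom 9: C, bond orders sum to 4 (valence 4) → 0 H
  atom 10: C, bond orders sum to 4 (valence 4) → 0 H
  atom 11: C, bond orders sum to 4 (valence 4) → 0 H
  atom 12: F (halogen, monovalent) → 0 H
  atom 13: F (halogen, monovalent) → 0 H
  atom 14: F (halogen, monovalent) → 0 H
  atom 15: C, bond orders sum to 3 (valence 4) → 1 H
  atom 16: C, bond orders sum to 4 (valence 4) → 0 H
  atom 17: C, bond orders sum to 1 (valence 4) → 3 H
  atom 18: C, bond orders sum to 3 (valence 4) → 1 H
  atom 19: C, bond orders sum to 3 (valence 4) → 1 H
Total hydrogens: 14.

14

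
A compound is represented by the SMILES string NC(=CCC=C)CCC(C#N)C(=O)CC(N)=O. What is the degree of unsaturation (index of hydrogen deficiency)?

6

Molecular formula: C12H17N3O2.
DoU = (2C + 2 + N − H − X) / 2, where X is the halogen count and O/S are ignored.
    = (2·12 + 2 + 3 − 17 − 0) / 2 = 12 / 2 = 6.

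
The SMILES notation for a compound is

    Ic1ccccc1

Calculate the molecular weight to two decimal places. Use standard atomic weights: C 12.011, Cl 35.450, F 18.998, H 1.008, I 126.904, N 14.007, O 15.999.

First, the molecular formula is C6H5I (counting implicit H from valence).
  C: 6 × 12.011 = 72.066
  H: 5 × 1.008 = 5.040
  I: 1 × 126.904 = 126.904
Sum: 6×12.011 + 5×1.008 + 1×126.904 = 204.010 → 204.01 g/mol.

204.01 g/mol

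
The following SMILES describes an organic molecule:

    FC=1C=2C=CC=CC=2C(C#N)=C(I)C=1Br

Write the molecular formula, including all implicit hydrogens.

C11H4BrFIN

Walk through each heavy atom and fill implicit hydrogens from standard valence (C 4, N 3, O 2, S 2, halogen 1):
  atom 1: F (halogen, monovalent) → 0 H
  atom 2: C, bond orders sum to 4 (valence 4) → 0 H
  atom 3: C, bond orders sum to 4 (valence 4) → 0 H
  atom 4: C, bond orders sum to 3 (valence 4) → 1 H
  atom 5: C, bond orders sum to 3 (valence 4) → 1 H
  atom 6: C, bond orders sum to 3 (valence 4) → 1 H
  atom 7: C, bond orders sum to 3 (valence 4) → 1 H
  atom 8: C, bond orders sum to 4 (valence 4) → 0 H
  atom 9: C, bond orders sum to 4 (valence 4) → 0 H
  atom 10: C, bond orders sum to 4 (valence 4) → 0 H
  atom 11: N, bond orders sum to 3 (valence 3) → 0 H
  atom 12: C, bond orders sum to 4 (valence 4) → 0 H
  atom 13: I (halogen, monovalent) → 0 H
  atom 14: C, bond orders sum to 4 (valence 4) → 0 H
  atom 15: Br (halogen, monovalent) → 0 H
Totals → C:11, H:4, Br:1, F:1, I:1, N:1.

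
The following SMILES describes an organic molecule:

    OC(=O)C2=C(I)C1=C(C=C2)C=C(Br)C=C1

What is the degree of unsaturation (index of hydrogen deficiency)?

8

Molecular formula: C11H6BrIO2.
DoU = (2C + 2 + N − H − X) / 2, where X is the halogen count and O/S are ignored.
    = (2·11 + 2 + 0 − 6 − 2) / 2 = 16 / 2 = 8.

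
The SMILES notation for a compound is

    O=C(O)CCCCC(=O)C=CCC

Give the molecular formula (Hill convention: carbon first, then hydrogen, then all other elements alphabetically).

Walk through each heavy atom and fill implicit hydrogens from standard valence (C 4, N 3, O 2, S 2, halogen 1):
  atom 1: O, bond orders sum to 2 (valence 2) → 0 H
  atom 2: C, bond orders sum to 4 (valence 4) → 0 H
  atom 3: O, bond orders sum to 1 (valence 2) → 1 H
  atom 4: C, bond orders sum to 2 (valence 4) → 2 H
  atom 5: C, bond orders sum to 2 (valence 4) → 2 H
  atom 6: C, bond orders sum to 2 (valence 4) → 2 H
  atom 7: C, bond orders sum to 2 (valence 4) → 2 H
  atom 8: C, bond orders sum to 4 (valence 4) → 0 H
  atom 9: O, bond orders sum to 2 (valence 2) → 0 H
  atom 10: C, bond orders sum to 3 (valence 4) → 1 H
  atom 11: C, bond orders sum to 3 (valence 4) → 1 H
  atom 12: C, bond orders sum to 2 (valence 4) → 2 H
  atom 13: C, bond orders sum to 1 (valence 4) → 3 H
Totals → C:10, H:16, O:3.

C10H16O3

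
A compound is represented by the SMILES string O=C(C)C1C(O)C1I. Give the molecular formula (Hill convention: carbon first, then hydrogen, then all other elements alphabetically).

C5H7IO2

Walk through each heavy atom and fill implicit hydrogens from standard valence (C 4, N 3, O 2, S 2, halogen 1):
  atom 1: O, bond orders sum to 2 (valence 2) → 0 H
  atom 2: C, bond orders sum to 4 (valence 4) → 0 H
  atom 3: C, bond orders sum to 1 (valence 4) → 3 H
  atom 4: C, bond orders sum to 3 (valence 4) → 1 H
  atom 5: C, bond orders sum to 3 (valence 4) → 1 H
  atom 6: O, bond orders sum to 1 (valence 2) → 1 H
  atom 7: C, bond orders sum to 3 (valence 4) → 1 H
  atom 8: I (halogen, monovalent) → 0 H
Totals → C:5, H:7, I:1, O:2.
In Hill order: C5H7IO2.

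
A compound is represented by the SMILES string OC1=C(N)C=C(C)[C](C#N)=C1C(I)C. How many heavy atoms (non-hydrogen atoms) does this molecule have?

14

Every atom symbol written in the SMILES (organic subset) is one heavy atom; implicit H are not written.
Heavy atoms by element → C:10, I:1, N:2, O:1.
Total: 14.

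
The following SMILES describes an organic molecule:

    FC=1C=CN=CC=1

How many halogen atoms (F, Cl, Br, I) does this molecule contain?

1

Halogen atoms appear at heavy-atom position 1 (1×F).
Halogen count: 1.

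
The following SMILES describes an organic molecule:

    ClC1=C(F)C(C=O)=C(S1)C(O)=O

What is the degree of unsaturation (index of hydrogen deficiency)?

Degree of unsaturation = (number of rings) + (number of π bonds).
Ring closures in the SMILES: 1.
π bonds: 4 double bonds (each 1 DoU) → 4 DoU from unsaturation.
Total DoU = 1 + 4 = 5.

5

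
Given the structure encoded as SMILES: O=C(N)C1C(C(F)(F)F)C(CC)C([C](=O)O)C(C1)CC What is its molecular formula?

C13H20F3NO3

Walk through each heavy atom and fill implicit hydrogens from standard valence (C 4, N 3, O 2, S 2, halogen 1):
  atom 1: O, bond orders sum to 2 (valence 2) → 0 H
  atom 2: C, bond orders sum to 4 (valence 4) → 0 H
  atom 3: N, bond orders sum to 1 (valence 3) → 2 H
  atom 4: C, bond orders sum to 3 (valence 4) → 1 H
  atom 5: C, bond orders sum to 3 (valence 4) → 1 H
  atom 6: C, bond orders sum to 4 (valence 4) → 0 H
  atom 7: F (halogen, monovalent) → 0 H
  atom 8: F (halogen, monovalent) → 0 H
  atom 9: F (halogen, monovalent) → 0 H
  atom 10: C, bond orders sum to 3 (valence 4) → 1 H
  atom 11: C, bond orders sum to 2 (valence 4) → 2 H
  atom 12: C, bond orders sum to 1 (valence 4) → 3 H
  atom 13: C, bond orders sum to 3 (valence 4) → 1 H
  atom 14: C with explicit H count 0
  atom 15: O, bond orders sum to 2 (valence 2) → 0 H
  atom 16: O, bond orders sum to 1 (valence 2) → 1 H
  atom 17: C, bond orders sum to 3 (valence 4) → 1 H
  atom 18: C, bond orders sum to 2 (valence 4) → 2 H
  atom 19: C, bond orders sum to 2 (valence 4) → 2 H
  atom 20: C, bond orders sum to 1 (valence 4) → 3 H
Totals → C:13, H:20, F:3, N:1, O:3.
In Hill order: C13H20F3NO3.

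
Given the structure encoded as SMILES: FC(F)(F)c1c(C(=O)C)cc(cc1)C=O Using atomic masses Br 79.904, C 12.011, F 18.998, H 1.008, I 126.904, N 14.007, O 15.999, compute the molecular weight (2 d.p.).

First, the molecular formula is C10H7F3O2 (counting implicit H from valence).
  C: 10 × 12.011 = 120.110
  F: 3 × 18.998 = 56.994
  H: 7 × 1.008 = 7.056
  O: 2 × 15.999 = 31.998
Sum: 10×12.011 + 3×18.998 + 7×1.008 + 2×15.999 = 216.158 → 216.16 g/mol.

216.16 g/mol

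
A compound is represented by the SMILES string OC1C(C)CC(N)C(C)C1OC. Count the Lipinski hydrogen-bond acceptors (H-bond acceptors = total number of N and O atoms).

3

N atoms: 1; O atoms: 2.
Lipinski HBA = 1 + 2 = 3.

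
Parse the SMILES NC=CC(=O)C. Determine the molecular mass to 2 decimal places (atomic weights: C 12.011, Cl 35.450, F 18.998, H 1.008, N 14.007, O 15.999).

85.11 g/mol

First, the molecular formula is C4H7NO (counting implicit H from valence).
  C: 4 × 12.011 = 48.044
  H: 7 × 1.008 = 7.056
  N: 1 × 14.007 = 14.007
  O: 1 × 15.999 = 15.999
Sum: 4×12.011 + 7×1.008 + 1×14.007 + 1×15.999 = 85.106 → 85.11 g/mol.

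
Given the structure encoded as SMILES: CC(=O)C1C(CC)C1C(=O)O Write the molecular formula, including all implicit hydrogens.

Walk through each heavy atom and fill implicit hydrogens from standard valence (C 4, N 3, O 2, S 2, halogen 1):
  atom 1: C, bond orders sum to 1 (valence 4) → 3 H
  atom 2: C, bond orders sum to 4 (valence 4) → 0 H
  atom 3: O, bond orders sum to 2 (valence 2) → 0 H
  atom 4: C, bond orders sum to 3 (valence 4) → 1 H
  atom 5: C, bond orders sum to 3 (valence 4) → 1 H
  atom 6: C, bond orders sum to 2 (valence 4) → 2 H
  atom 7: C, bond orders sum to 1 (valence 4) → 3 H
  atom 8: C, bond orders sum to 3 (valence 4) → 1 H
  atom 9: C, bond orders sum to 4 (valence 4) → 0 H
  atom 10: O, bond orders sum to 2 (valence 2) → 0 H
  atom 11: O, bond orders sum to 1 (valence 2) → 1 H
Totals → C:8, H:12, O:3.

C8H12O3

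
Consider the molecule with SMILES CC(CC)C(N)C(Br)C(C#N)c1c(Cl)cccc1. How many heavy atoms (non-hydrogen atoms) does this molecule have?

Every atom symbol written in the SMILES (organic subset) is one heavy atom; implicit H are not written.
Heavy atoms by element → Br:1, C:14, Cl:1, N:2.
Total: 18.

18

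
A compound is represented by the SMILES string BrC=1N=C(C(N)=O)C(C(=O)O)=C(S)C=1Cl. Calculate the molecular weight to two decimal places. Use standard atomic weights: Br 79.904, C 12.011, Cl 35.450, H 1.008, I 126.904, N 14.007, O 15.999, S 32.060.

311.53 g/mol

First, the molecular formula is C7H4BrClN2O3S (counting implicit H from valence).
  Br: 1 × 79.904 = 79.904
  C: 7 × 12.011 = 84.077
  Cl: 1 × 35.450 = 35.450
  H: 4 × 1.008 = 4.032
  N: 2 × 14.007 = 28.014
  O: 3 × 15.999 = 47.997
  S: 1 × 32.060 = 32.060
Sum: 1×79.904 + 7×12.011 + 1×35.450 + 4×1.008 + 2×14.007 + 3×15.999 + 1×32.060 = 311.534 → 311.53 g/mol.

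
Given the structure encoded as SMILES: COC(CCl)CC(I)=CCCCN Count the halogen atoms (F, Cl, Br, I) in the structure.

2

Halogen atoms appear at heavy-atom positions 5, 8 (1×Cl, 1×I).
Other groups present: 1 alkene, 1 ether, 1 primary amine.
Halogen count: 2.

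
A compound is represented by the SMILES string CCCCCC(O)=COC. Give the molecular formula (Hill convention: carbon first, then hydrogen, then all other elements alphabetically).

Walk through each heavy atom and fill implicit hydrogens from standard valence (C 4, N 3, O 2, S 2, halogen 1):
  atom 1: C, bond orders sum to 1 (valence 4) → 3 H
  atom 2: C, bond orders sum to 2 (valence 4) → 2 H
  atom 3: C, bond orders sum to 2 (valence 4) → 2 H
  atom 4: C, bond orders sum to 2 (valence 4) → 2 H
  atom 5: C, bond orders sum to 2 (valence 4) → 2 H
  atom 6: C, bond orders sum to 4 (valence 4) → 0 H
  atom 7: O, bond orders sum to 1 (valence 2) → 1 H
  atom 8: C, bond orders sum to 3 (valence 4) → 1 H
  atom 9: O, bond orders sum to 2 (valence 2) → 0 H
  atom 10: C, bond orders sum to 1 (valence 4) → 3 H
Totals → C:8, H:16, O:2.

C8H16O2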